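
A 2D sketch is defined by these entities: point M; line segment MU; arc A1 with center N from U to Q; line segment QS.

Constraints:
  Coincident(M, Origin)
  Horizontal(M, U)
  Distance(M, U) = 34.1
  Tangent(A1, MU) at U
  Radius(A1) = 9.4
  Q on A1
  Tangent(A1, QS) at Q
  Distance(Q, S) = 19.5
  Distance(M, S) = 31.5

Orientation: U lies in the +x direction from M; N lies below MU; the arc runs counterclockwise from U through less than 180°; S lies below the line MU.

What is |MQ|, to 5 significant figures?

25.985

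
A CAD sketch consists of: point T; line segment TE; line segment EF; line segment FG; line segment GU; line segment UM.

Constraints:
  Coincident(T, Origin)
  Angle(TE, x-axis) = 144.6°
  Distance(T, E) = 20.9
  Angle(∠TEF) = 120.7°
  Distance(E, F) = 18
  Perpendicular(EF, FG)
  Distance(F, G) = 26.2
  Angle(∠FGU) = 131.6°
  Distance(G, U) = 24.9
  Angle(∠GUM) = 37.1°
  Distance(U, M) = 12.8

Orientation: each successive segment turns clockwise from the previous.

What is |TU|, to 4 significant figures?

26.72

T is at the origin; TE runs at 144.6° with length 20.9, so E = (-17.04, 12.11). ∠TEF = 120.7° gives EF at 85.30° from the x-axis; with |EF| = 18.0, F = (-15.56, 30.05). The perpendicularity gives FG at right angles to EF, so FG runs at -4.700°; with |FG| = 26.2, G = (10.55, 27.90). ∠FGU = 131.6° gives GU at -53.10° from the x-axis; with |GU| = 24.9, U = (25.50, 7.988). Then |TU| = |U − T| = 26.72.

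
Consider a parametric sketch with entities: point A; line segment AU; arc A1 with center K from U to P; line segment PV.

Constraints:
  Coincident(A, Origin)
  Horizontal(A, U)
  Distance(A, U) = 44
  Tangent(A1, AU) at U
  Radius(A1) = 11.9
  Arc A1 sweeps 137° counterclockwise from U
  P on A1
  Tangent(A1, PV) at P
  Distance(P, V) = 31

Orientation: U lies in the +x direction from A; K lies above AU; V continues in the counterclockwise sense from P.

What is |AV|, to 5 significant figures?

51.084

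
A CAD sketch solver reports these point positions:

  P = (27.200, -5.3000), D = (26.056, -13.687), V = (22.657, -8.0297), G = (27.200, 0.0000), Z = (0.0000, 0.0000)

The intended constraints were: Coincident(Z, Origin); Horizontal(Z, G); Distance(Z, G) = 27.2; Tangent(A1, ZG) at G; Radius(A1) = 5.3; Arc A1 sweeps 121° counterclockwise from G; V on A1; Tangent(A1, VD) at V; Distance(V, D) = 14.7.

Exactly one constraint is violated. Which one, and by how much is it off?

Distance(V, D) = 14.7 — off by 8.10.

Z = (0.00, 0.00) ✓; Z.y = 0.00, G.y = 0.00 ✓; |ZG| = 27.20 ✓; ∠(PG, GZ) = 90.00° ✓; |PG| = 5.300 ✓; bearing(P→V) − bearing(P→G) = 121.0° ✓; |PV| = 5.300 ✓; ∠(PV, VD) = 90.00° ✓; |VD| = 6.600 ✗.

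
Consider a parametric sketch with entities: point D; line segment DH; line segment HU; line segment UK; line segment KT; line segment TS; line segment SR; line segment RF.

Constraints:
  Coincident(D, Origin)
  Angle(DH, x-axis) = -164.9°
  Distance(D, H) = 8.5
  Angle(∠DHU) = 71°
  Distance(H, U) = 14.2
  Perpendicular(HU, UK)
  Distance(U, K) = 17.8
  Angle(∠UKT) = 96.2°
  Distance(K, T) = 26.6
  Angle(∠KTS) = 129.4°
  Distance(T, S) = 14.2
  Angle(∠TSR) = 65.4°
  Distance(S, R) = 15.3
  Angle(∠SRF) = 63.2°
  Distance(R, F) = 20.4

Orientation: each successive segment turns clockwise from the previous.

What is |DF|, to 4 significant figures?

21.77

D is at the origin; DH runs at -164.9° with length 8.5, so H = (-8.207, -2.214). ∠DHU = 71.0° gives HU at 86.10° from the x-axis; with |HU| = 14.2, U = (-7.241, 11.95). HU is perpendicular to UK, so UK runs at -3.900°; with |UK| = 17.8, K = (10.52, 10.74). ∠UKT = 96.2° gives KT at -87.70° from the x-axis; with |KT| = 26.6, T = (11.59, -15.84). ∠KTS = 129.4° gives TS at -138.3° from the x-axis; with |TS| = 14.2, S = (0.9833, -25.28). ∠TSR = 65.4° gives SR at 107.1° from the x-axis; with |SR| = 15.3, R = (-3.515, -10.66). ∠SRF = 63.2° gives RF at -9.700° from the x-axis; with |RF| = 20.4, F = (16.59, -14.10). Then |DF| = |F − D| = 21.77.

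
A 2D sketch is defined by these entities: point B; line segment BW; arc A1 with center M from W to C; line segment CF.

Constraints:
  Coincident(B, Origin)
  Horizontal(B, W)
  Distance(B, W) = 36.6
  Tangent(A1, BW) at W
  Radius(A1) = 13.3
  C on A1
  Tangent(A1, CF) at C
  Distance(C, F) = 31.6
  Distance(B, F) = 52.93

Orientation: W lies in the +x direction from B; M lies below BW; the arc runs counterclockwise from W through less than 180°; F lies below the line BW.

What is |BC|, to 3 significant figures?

27.5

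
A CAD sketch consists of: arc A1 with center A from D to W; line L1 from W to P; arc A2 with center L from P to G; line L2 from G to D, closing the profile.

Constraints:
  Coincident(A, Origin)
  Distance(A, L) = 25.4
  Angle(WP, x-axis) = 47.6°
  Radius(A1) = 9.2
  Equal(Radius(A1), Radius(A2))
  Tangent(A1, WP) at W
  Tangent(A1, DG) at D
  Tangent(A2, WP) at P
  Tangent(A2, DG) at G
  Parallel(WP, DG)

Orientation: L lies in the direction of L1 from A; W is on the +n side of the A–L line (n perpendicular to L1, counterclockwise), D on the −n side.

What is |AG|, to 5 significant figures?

27.015

The slot axis is L1's direction at 47.6°, so u = (cos 47.6°, sin 47.6°) = (0.67430, 0.73846) and n = (−sin 47.6°, cos 47.6°) = (-0.73846, 0.67430). A is at the origin and L lies 25.4 along u from A, so L = 25.4·u = (17.127, 18.757). Tangency of A1 to both parallel lines with radius 9.2 puts W and D at A ± 9.2·n: W = (-6.7938, 6.2036), D = (6.7938, -6.2036). Equal radii place P and G the same way about L: P = L + 9.2·n = (10.333, 24.960), G = L − 9.2·n = (23.921, 12.553). Then |AG| = |G − A| = 27.015.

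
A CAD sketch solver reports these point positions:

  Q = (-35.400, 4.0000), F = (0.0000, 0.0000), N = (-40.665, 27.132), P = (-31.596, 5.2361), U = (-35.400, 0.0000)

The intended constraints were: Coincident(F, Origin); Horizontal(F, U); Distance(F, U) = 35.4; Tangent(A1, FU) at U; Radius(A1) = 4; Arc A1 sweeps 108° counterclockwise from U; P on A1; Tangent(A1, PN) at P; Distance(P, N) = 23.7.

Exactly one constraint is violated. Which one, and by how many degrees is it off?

Tangent(A1, PN) at P — off by 4.50°.

F = (0.00, 0.00) ✓; F.y = 0.00, U.y = 0.00 ✓; |FU| = 35.40 ✓; ∠(QU, UF) = 90.00° ✓; |QU| = 4.000 ✓; bearing(Q→P) − bearing(Q→U) = 108.0° ✓; |QP| = 4.000 ✓; ∠(QP, PN) = 85.50° ✗; |PN| = 23.70 ✓.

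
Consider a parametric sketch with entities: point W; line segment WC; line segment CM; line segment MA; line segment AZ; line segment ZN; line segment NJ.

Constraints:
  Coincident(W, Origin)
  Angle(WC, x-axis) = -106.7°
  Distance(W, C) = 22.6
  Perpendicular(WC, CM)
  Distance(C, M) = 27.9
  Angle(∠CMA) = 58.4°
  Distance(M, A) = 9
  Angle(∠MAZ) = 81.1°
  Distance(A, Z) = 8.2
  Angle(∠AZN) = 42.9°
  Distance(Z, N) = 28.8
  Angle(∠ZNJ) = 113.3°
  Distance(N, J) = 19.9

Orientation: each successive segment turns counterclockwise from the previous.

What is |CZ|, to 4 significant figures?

17.11

W is at the origin; WC runs at -106.7° with length 22.6, so C = (-6.494, -21.65). WC ⟂ CM, so CM runs at -16.70°; with |CM| = 27.9, M = (20.23, -29.66). ∠CMA = 58.4° gives MA at 104.9° from the x-axis; with |MA| = 9.0, A = (17.91, -20.97). ∠MAZ = 81.1° gives AZ at -156.2° from the x-axis; with |AZ| = 8.2, Z = (10.41, -24.28). Then |CZ| = |Z − C| = 17.11.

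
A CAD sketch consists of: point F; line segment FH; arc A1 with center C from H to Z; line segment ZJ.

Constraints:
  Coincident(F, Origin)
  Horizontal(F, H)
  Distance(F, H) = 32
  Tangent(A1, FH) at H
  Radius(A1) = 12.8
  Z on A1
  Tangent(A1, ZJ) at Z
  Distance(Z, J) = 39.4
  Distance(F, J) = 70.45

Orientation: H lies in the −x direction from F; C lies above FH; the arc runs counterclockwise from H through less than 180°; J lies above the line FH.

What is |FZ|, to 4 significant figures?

31.09

Checks: |CZ| = 12.80 ✓; ∠(CZ, ZJ) = 90.00° ✓; |ZJ| = 39.40 ✓; |FJ| = 70.45 ✓.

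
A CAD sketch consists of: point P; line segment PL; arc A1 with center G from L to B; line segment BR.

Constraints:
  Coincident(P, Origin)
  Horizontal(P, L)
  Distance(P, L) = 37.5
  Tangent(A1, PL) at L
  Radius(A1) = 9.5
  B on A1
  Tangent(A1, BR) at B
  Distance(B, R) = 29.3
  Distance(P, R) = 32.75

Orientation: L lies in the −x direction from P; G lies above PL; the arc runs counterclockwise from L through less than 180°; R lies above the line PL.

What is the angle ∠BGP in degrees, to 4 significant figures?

17.21°

P is at the origin; P and L share the same y with |PL| = 37.5 and L on the −x side, so L = (-37.50, 0.000). Since A1 is tangent to PL there, GL ⟂ PL, so G = L + (0, 9.5) = (-37.50, 9.500). Since GB ⟂ BR (tangency), |GR| = √(9.5² + 29.3²) = 30.80 regardless of where B sits on A1. So R lies on both circle(P, 32.75) and circle(G, 30.80); the above-PL intersection is R = (-14.12, 29.55). B is the foot of the tangent from R: B = (-29.39, 4.547).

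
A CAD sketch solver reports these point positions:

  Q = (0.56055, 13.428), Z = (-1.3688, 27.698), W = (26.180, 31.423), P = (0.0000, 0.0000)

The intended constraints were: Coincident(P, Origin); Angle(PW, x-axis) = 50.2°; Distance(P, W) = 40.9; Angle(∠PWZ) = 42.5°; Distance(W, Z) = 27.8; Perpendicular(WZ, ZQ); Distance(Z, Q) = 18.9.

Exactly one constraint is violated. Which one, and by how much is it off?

Distance(Z, Q) = 18.9 — off by 4.50.

P = (0.00, 0.00) ✓; PW at 50.20° ✓; |PW| = 40.90 ✓; ∠PWZ = 42.50° ✓; |WZ| = 27.80 ✓; ∠(WZ, ZQ) = 90.00° ✓; |ZQ| = 14.40 ✗.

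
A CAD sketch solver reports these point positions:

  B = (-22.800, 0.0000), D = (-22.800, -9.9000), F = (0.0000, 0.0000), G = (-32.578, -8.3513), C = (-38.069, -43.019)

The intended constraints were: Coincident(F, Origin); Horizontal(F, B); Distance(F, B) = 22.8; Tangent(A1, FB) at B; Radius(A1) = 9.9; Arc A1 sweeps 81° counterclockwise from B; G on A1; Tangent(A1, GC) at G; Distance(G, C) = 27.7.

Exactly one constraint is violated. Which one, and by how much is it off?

Distance(G, C) = 27.7 — off by 7.40.

F = (0.00, 0.00) ✓; F.y = 0.00, B.y = 0.00 ✓; |FB| = 22.80 ✓; ∠(DB, BF) = 90.00° ✓; |DB| = 9.900 ✓; bearing(D→G) − bearing(D→B) = 81.00° ✓; |DG| = 9.900 ✓; ∠(DG, GC) = 90.00° ✓; |GC| = 35.10 ✗.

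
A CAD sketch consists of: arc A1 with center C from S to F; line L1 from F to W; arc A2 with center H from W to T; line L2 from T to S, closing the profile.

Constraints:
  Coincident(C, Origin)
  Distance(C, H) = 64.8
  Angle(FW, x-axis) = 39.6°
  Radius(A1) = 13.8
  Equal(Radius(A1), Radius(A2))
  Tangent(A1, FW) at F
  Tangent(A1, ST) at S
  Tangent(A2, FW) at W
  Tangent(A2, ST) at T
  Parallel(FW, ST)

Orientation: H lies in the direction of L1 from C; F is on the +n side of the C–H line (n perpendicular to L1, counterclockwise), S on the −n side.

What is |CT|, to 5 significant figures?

66.253

The slot axis is L1's direction at 39.6°, so u = (cos 39.6°, sin 39.6°) = (0.77051, 0.63742) and n = (−sin 39.6°, cos 39.6°) = (-0.63742, 0.77051). C is at the origin and H lies 64.8 along u from C, so H = 64.8·u = (49.929, 41.305). Tangency of A1 to both parallel lines with radius 13.8 puts F and S at C ± 13.8·n: F = (-8.7965, 10.633), S = (8.7965, -10.633). Equal radii place W and T the same way about H: W = H + 13.8·n = (41.133, 51.938), T = H − 13.8·n = (58.726, 30.672). Then |CT| = |T − C| = 66.253.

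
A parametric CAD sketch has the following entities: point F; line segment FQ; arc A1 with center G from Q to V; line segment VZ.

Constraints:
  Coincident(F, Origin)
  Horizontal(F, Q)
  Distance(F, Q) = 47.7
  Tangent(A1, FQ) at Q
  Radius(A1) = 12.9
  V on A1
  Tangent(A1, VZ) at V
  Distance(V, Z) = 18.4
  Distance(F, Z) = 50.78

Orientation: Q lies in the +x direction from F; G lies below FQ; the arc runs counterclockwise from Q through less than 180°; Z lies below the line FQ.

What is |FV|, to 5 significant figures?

38.176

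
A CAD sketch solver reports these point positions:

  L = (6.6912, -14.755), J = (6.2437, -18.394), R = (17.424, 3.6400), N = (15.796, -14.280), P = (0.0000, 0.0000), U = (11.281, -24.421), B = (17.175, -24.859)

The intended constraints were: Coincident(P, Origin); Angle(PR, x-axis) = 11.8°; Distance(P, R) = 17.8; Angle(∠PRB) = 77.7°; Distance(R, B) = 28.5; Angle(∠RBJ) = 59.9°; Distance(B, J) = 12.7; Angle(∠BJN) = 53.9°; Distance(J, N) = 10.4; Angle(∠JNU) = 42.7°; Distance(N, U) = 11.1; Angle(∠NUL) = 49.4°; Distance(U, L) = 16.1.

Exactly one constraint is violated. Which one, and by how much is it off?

Distance(U, L) = 16.1 — off by 5.40.

P = (0.00, 0.00) ✓; PR at 11.80° ✓; |PR| = 17.80 ✓; ∠PRB = 77.70° ✓; |RB| = 28.50 ✓; ∠RBJ = 59.90° ✓; |BJ| = 12.70 ✓; ∠BJN = 53.90° ✓; |JN| = 10.40 ✓; ∠JNU = 42.70° ✓; |NU| = 11.10 ✓; ∠NUL = 49.40° ✓; |UL| = 10.70 ✗.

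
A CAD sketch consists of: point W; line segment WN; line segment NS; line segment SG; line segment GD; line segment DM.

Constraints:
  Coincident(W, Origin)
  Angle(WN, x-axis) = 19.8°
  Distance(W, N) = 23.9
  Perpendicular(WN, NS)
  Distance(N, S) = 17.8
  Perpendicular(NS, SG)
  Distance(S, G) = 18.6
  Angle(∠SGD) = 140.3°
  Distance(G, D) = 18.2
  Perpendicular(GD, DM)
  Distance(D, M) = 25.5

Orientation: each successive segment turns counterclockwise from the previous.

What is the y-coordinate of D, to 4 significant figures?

2.861

W is at the origin; WN runs at 19.8° with length 23.9, so N = (22.49, 8.096). WN is perpendicular to NS, so NS runs at 109.8°; with |NS| = 17.8, S = (16.46, 24.84). NS ⟂ SG, so SG runs at -160.2°; with |SG| = 18.6, G = (-1.043, 18.54). ∠SGD = 140.3° gives GD at -120.5° from the x-axis; with |GD| = 18.2, D = (-10.28, 2.861). So D.y = 2.861.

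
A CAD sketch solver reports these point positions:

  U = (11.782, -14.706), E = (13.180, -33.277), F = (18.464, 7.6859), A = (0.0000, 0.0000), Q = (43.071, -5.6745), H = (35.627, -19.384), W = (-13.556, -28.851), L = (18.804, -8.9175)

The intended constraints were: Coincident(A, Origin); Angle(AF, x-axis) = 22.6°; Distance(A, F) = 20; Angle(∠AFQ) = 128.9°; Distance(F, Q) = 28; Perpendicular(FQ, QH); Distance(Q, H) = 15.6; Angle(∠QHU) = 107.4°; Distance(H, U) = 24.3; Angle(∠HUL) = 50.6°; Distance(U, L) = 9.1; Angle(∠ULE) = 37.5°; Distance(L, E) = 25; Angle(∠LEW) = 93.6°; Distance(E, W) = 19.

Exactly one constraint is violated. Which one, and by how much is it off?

Distance(E, W) = 19 — off by 8.10.

A = (0.00, 0.00) ✓; AF at 22.60° ✓; |AF| = 20.00 ✓; ∠AFQ = 128.9° ✓; |FQ| = 28.00 ✓; ∠(FQ, QH) = 90.00° ✓; |QH| = 15.60 ✓; ∠QHU = 107.4° ✓; |HU| = 24.30 ✓; ∠HUL = 50.60° ✓; |UL| = 9.100 ✓; ∠ULE = 37.50° ✓; |LE| = 25.00 ✓; ∠LEW = 93.60° ✓; |EW| = 27.10 ✗.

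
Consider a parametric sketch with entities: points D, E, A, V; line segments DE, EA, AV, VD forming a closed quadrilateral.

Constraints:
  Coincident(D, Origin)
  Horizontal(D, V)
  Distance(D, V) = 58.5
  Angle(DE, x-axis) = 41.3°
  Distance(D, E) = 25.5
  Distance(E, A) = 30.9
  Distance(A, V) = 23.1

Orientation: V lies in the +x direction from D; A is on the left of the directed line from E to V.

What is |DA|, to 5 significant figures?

54.119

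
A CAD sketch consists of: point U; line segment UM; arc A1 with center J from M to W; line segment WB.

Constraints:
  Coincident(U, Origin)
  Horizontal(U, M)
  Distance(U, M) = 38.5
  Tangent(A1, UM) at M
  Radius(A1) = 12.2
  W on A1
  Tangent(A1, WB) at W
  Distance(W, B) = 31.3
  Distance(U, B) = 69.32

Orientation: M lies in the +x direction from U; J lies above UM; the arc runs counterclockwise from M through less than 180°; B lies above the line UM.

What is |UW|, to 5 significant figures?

51.507

Checks: |JW| = 12.20 ✓; ∠(JW, WB) = 90.00° ✓; |WB| = 31.30 ✓; |UB| = 69.32 ✓.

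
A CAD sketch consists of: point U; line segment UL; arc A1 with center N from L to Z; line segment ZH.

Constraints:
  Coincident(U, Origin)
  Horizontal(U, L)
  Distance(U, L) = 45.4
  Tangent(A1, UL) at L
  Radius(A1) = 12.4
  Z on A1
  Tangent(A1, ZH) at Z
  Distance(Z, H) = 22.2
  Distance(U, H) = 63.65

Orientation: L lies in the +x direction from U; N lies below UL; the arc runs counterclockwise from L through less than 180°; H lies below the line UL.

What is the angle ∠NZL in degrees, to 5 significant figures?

23.141°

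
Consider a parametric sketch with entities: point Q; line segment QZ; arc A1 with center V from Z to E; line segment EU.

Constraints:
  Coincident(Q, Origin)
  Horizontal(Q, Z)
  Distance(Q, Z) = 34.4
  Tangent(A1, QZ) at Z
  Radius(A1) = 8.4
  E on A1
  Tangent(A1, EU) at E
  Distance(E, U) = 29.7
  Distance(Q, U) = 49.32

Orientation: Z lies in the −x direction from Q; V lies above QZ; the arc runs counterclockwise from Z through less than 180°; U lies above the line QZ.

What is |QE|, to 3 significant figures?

27.8

Checks: |VE| = 8.400 ✓; ∠(VE, EU) = 90.00° ✓; |EU| = 29.70 ✓; |QU| = 49.32 ✓.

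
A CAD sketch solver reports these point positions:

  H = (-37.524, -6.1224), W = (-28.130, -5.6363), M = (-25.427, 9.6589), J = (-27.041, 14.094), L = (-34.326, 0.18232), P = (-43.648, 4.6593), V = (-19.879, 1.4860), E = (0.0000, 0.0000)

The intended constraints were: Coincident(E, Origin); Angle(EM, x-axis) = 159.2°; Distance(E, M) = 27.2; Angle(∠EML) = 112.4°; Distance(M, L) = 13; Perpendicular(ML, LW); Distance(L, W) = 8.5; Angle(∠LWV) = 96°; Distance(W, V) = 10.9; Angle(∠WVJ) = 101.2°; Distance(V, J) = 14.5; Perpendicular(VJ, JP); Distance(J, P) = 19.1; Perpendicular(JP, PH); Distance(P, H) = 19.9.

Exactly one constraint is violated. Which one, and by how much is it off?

Distance(P, H) = 19.9 — off by 7.50.

E = (0.00, 0.00) ✓; EM at 159.2° ✓; |EM| = 27.20 ✓; ∠EML = 112.4° ✓; |ML| = 13.00 ✓; ∠(ML, LW) = 90.00° ✓; |LW| = 8.500 ✓; ∠LWV = 96.00° ✓; |WV| = 10.90 ✓; ∠WVJ = 101.2° ✓; |VJ| = 14.50 ✓; ∠(VJ, JP) = 90.00° ✓; |JP| = 19.10 ✓; ∠(JP, PH) = 89.99° ✓; |PH| = 12.40 ✗.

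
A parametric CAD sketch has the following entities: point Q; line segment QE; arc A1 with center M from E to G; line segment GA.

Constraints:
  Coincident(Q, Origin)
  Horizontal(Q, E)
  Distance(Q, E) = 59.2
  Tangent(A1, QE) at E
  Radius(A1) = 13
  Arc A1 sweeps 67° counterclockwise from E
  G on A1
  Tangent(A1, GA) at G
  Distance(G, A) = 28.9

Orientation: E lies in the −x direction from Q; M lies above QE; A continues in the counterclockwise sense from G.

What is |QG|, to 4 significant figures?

47.89

A1 meets QE tangentially, so ME is at right angles to QE, so M = E + (0, 13) = (-59.20, 13.00). On A1, E sits at bearing -90° from M; a 67° counterclockwise sweep puts G at bearing -23°, so G = M + 13.0·(cos -23°, sin -23°) = (-47.23, 7.920). Then |QG| = |G − Q| = 47.89.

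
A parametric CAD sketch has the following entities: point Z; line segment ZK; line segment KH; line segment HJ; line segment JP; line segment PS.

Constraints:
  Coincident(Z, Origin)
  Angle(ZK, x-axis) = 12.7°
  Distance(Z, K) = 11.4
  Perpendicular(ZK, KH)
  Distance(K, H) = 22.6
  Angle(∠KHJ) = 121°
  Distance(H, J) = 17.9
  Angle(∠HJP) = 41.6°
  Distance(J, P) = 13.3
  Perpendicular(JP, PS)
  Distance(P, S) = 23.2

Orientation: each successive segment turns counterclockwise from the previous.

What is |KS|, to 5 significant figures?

28.204

∠HJP = 41.6° gives JP at -59.900° from the x-axis; with |JP| = 13.3, P = (-4.1721, 18.667). The perpendicularity gives PS at right angles to JP, so PS runs at 30.100°; with |PS| = 23.2, S = (15.899, 30.302). Then |KS| = |S − K| = 28.204.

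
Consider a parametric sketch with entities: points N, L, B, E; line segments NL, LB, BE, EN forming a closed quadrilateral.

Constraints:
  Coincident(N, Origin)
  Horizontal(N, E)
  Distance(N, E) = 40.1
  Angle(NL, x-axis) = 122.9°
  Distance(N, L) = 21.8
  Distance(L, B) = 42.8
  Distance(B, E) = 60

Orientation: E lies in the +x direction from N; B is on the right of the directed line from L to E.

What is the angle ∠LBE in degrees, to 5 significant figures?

62.155°

Checks: |LB| = 42.80 ✓; |BE| = 60.00 ✓.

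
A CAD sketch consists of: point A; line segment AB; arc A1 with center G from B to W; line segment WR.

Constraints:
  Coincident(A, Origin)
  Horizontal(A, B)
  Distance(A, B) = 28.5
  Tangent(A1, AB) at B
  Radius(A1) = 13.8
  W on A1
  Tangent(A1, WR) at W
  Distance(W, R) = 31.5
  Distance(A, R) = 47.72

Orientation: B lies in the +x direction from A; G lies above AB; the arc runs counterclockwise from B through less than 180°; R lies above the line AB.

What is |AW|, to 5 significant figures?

44.808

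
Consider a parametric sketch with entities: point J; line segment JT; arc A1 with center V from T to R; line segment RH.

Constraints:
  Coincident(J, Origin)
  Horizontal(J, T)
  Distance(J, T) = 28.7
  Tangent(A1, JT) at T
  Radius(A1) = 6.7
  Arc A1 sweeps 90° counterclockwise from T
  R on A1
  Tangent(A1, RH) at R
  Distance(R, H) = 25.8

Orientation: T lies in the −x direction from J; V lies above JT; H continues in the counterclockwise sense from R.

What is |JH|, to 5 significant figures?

39.246

J is at the origin; JT is horizontal with |JT| = 28.7 and T on the −x side, so T = (-28.700, 0.0000). Tangency of A1 to JT means the radius VT is perpendicular to JT, so V = T + (0, 6.7) = (-28.700, 6.7000). On A1, T sits at bearing -90° from V; a 90° counterclockwise sweep puts R at bearing 0°, so R = V + 6.7·(cos 0°, sin 0°) = (-22.000, 6.7000). Since A1 is tangent to RH there, VR ⟂ RH, so RH runs along (−sin 0°, cos 0°); with |RH| = 25.8, H = (-22.000, 32.500). Then |JH| = |H − J| = 39.246.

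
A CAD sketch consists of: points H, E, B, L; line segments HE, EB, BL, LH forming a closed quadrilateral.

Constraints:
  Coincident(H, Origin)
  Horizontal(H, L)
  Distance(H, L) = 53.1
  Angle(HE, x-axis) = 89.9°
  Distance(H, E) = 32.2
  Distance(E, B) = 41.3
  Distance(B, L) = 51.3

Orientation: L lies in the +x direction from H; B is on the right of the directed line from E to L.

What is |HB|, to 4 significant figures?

9.389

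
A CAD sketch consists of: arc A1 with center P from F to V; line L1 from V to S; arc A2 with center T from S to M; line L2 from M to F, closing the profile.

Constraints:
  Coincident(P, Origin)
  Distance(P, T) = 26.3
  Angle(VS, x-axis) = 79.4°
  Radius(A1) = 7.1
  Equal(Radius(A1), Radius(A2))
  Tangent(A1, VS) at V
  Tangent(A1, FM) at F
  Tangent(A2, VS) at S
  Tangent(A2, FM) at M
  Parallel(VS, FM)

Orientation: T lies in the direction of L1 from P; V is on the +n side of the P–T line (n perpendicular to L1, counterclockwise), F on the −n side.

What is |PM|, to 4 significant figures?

27.24

The slot axis is L1's direction at 79.4°, so u = (cos 79.4°, sin 79.4°) = (0.1840, 0.9829) and n = (−sin 79.4°, cos 79.4°) = (-0.9829, 0.1840). P is at the origin and T lies 26.3 along u from P, so T = 26.3·u = (4.838, 25.85). Tangency of A1 to both parallel lines with radius 7.1 puts V and F at P ± 7.1·n: V = (-6.979, 1.306), F = (6.979, -1.306). Equal radii place S and M the same way about T: S = T + 7.1·n = (-2.141, 27.16), M = T − 7.1·n = (11.82, 24.55). Then |PM| = |M − P| = 27.24.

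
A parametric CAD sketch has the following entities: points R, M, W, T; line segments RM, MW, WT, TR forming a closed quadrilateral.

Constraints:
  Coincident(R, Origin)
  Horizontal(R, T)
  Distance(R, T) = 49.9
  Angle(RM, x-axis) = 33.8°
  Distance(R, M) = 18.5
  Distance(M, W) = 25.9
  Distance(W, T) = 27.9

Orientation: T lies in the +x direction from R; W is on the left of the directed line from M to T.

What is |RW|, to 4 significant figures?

44.40

R is at the origin; R and T share the same y with |RT| = 49.9 and T in +x, so T = (49.9, 0). RM runs at 33.8° with |RM| = 18.5, so M = (15.37, 10.29). W is determined by |MW| = 25.9 and |WT| = 27.9 together: it lies at the intersection of circle(M, 25.9) and circle(T, 27.9). With |MT| = 36.03, the foot of the radical line on MT is 16.52 from M and the perpendicular offset is √(25.9² − 16.52²) = 19.95. Taking the left-of-MT solution: W = (36.90, 24.69).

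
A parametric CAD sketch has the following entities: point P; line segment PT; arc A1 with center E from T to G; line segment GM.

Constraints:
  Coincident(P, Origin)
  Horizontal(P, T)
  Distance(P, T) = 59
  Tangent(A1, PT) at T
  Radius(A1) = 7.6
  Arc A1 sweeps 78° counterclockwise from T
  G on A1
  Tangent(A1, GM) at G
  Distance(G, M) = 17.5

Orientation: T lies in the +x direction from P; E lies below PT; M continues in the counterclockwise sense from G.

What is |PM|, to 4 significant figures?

53.22

On A1, T sits at bearing 90° from E; a 78° counterclockwise sweep puts G at bearing 168°, so G = E + 7.6·(cos 168°, sin 168°) = (51.57, -6.020). Tangency of A1 to GM means the radius EG is perpendicular to GM, so GM runs along (−sin 168°, cos 168°); with |GM| = 17.5, M = (47.93, -23.14). Then |PM| = |M − P| = 53.22.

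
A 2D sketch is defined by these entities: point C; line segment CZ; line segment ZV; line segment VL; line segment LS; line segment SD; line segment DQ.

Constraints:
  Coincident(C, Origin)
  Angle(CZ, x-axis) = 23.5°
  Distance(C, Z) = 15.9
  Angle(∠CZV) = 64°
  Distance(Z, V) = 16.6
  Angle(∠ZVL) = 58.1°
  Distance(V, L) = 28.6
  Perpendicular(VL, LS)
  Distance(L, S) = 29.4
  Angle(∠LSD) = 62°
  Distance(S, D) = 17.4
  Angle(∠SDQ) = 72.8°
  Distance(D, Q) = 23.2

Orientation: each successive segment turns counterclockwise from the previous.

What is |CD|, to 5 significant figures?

20.989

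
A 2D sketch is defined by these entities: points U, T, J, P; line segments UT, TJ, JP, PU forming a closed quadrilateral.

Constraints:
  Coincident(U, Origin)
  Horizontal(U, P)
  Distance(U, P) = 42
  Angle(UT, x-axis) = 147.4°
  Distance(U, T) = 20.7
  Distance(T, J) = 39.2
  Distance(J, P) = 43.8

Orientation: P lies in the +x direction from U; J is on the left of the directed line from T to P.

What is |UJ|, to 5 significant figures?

36.938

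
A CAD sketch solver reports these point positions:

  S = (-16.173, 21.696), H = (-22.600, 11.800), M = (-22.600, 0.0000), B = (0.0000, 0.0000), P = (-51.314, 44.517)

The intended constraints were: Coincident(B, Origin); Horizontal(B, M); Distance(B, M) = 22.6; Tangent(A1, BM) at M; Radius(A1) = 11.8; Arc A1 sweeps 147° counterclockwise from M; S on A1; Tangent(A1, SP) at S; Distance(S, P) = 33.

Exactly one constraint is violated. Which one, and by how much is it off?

Distance(S, P) = 33 — off by 8.90.

B = (0.00, 0.00) ✓; B.y = 0.00, M.y = 0.00 ✓; |BM| = 22.60 ✓; ∠(HM, MB) = 90.00° ✓; |HM| = 11.80 ✓; bearing(H→S) − bearing(H→M) = 147.0° ✓; |HS| = 11.80 ✓; ∠(HS, SP) = 90.00° ✓; |SP| = 41.90 ✗.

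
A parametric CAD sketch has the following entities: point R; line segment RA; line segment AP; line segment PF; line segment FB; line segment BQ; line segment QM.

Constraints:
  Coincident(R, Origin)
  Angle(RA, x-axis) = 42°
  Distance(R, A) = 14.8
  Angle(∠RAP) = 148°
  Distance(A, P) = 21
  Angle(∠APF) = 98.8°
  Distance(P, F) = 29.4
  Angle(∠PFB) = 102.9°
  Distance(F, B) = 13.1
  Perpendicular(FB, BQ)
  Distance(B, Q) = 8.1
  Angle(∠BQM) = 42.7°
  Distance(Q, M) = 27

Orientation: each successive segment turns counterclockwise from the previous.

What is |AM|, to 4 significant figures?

51.47

R is at the origin; RA runs at 42.0° with length 14.8, so A = (11.00, 9.903). ∠RAP = 148.0° gives AP at 74.00° from the x-axis; with |AP| = 21.0, P = (16.79, 30.09). ∠APF = 98.8° gives PF at 155.2° from the x-axis; with |PF| = 29.4, F = (-9.902, 42.42). ∠PFB = 102.9° gives FB at -127.7° from the x-axis; with |FB| = 13.1, B = (-17.91, 32.06). FB ⟂ BQ, so BQ runs at -37.70°; with |BQ| = 8.1, Q = (-11.50, 27.10). ∠BQM = 42.7° gives QM at 99.60° from the x-axis; with |QM| = 27.0, M = (-16.01, 53.73). Then |AM| = |M − A| = 51.47.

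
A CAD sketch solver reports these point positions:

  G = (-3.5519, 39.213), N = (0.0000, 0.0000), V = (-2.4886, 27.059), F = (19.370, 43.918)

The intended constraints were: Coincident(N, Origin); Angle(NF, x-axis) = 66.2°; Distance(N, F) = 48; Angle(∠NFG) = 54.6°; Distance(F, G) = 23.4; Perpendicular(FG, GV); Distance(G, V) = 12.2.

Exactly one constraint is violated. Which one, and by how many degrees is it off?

Perpendicular(FG, GV) — off by 6.60°.

N = (0.00, 0.00) ✓; NF at 66.20° ✓; |NF| = 48.00 ✓; ∠NFG = 54.60° ✓; |FG| = 23.40 ✓; ∠(FG, GV) = 83.40° ✗; |GV| = 12.20 ✓.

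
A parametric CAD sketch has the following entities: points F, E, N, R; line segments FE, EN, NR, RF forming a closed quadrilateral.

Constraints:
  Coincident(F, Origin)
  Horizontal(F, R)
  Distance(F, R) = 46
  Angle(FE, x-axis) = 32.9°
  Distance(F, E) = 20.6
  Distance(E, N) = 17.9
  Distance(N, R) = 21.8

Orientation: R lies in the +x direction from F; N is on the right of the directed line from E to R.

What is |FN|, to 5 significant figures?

25.308

Checks: |EN| = 17.90 ✓; |NR| = 21.80 ✓.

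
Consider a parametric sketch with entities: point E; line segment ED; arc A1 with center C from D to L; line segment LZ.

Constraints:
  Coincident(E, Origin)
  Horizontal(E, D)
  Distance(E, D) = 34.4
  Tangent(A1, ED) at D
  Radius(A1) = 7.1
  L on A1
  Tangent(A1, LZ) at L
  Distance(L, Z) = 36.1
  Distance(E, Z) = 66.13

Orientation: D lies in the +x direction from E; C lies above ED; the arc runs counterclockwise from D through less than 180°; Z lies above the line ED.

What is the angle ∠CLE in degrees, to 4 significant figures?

27.26°

E is at the origin; E and D share the same y with |ED| = 34.4 and D on the +x side, so D = (34.40, 0.000). Tangency of A1 to ED means the radius CD is perpendicular to ED, so C = D + (0, 7.1) = (34.40, 7.100). Since CL ⟂ LZ (tangency), |CZ| = √(7.1² + 36.1²) = 36.79 regardless of where L sits on A1. So Z lies on both circle(E, 66.13) and circle(C, 36.79); the above-ED intersection is Z = (53.92, 38.29). L is the foot of the tangent from Z: L = (41.03, 4.565).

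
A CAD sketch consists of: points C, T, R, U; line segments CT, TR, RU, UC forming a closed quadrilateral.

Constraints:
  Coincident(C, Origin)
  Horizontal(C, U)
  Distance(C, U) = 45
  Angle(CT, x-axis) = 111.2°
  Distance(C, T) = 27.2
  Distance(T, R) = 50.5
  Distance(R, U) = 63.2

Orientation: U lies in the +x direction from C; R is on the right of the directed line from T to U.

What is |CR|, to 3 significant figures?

28.2

Checks: |TR| = 50.50 ✓; |RU| = 63.20 ✓.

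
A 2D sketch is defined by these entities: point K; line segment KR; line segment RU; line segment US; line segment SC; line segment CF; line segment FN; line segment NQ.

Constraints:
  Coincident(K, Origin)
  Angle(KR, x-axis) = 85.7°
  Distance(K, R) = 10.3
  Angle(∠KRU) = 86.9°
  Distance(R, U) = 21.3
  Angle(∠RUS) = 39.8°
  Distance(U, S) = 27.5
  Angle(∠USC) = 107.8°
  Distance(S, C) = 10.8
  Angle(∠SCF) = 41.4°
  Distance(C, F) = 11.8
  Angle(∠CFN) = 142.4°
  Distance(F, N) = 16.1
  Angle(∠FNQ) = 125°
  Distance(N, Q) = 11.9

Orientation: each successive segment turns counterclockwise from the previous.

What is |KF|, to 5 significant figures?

2.1741

K is at the origin; KR runs at 85.7° with length 10.3, so R = (0.77228, 10.271). ∠KRU = 86.9° gives RU at 178.80° from the x-axis; with |RU| = 21.3, U = (-20.523, 10.717). ∠RUS = 39.8° gives US at -41.000° from the x-axis; with |US| = 27.5, S = (0.23147, -7.3245). ∠USC = 107.8° gives SC at 31.200° from the x-axis; with |SC| = 10.8, C = (9.4694, -1.7299). ∠SCF = 41.4° gives CF at 169.80° from the x-axis; with |CF| = 11.8, F = (-2.1441, 0.35975). Then |KF| = |F − K| = 2.1741.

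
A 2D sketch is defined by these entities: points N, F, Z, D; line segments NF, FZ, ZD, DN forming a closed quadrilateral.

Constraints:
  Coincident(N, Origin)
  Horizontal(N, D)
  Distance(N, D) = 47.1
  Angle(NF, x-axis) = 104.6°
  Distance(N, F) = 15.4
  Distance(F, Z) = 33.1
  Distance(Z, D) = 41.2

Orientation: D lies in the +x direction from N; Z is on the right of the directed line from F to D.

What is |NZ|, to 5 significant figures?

17.995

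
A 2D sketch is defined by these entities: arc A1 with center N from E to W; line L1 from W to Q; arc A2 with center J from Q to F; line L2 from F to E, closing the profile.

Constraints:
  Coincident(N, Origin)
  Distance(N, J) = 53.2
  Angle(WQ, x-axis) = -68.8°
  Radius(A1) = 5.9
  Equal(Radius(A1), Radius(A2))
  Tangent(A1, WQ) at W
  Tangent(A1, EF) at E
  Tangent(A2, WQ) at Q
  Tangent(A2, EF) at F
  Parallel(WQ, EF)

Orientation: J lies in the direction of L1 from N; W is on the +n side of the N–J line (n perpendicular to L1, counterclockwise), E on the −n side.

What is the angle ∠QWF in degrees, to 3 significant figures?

12.5°

The slot axis is L1's direction at -68.8°, so u = (cos -68.8°, sin -68.8°) = (0.362, -0.932) and n = (−sin -68.8°, cos -68.8°) = (0.932, 0.362). N is at the origin and J lies 53.2 along u from N, so J = 53.2·u = (19.2, -49.6). Tangency of A1 to both parallel lines with radius 5.9 puts W and E at N ± 5.9·n: W = (5.50, 2.13), E = (-5.50, -2.13). Equal radii place Q and F the same way about J: Q = J + 5.9·n = (24.7, -47.5), F = J − 5.9·n = (13.7, -51.7). Then cos ∠QWF = WQ·WF / (|WQ||WF|), giving 12.5°.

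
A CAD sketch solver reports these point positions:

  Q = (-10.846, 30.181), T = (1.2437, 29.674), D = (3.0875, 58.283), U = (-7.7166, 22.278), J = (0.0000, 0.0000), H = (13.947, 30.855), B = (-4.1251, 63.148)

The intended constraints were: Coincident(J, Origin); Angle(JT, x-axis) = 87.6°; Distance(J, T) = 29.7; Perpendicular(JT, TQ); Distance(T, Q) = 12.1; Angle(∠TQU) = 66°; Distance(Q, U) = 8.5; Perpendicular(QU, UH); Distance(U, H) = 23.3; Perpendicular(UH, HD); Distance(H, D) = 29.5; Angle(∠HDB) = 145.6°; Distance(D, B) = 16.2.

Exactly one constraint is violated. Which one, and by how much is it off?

Distance(D, B) = 16.2 — off by 7.50.

J = (0.00, 0.00) ✓; JT at 87.60° ✓; |JT| = 29.70 ✓; ∠(JT, TQ) = 90.00° ✓; |TQ| = 12.10 ✓; ∠TQU = 66.00° ✓; |QU| = 8.500 ✓; ∠(QU, UH) = 90.00° ✓; |UH| = 23.30 ✓; ∠(UH, HD) = 90.00° ✓; |HD| = 29.50 ✓; ∠HDB = 145.6° ✓; |DB| = 8.700 ✗.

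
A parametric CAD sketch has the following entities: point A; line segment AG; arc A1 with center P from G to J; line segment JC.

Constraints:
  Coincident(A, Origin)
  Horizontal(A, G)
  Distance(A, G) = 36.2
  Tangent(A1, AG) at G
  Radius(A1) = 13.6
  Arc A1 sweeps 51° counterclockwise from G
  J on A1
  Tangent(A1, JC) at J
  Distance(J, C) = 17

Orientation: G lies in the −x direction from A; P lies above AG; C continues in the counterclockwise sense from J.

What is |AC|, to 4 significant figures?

23.58

A is at the origin; AG is horizontal with |AG| = 36.2 and G on the −x side, so G = (-36.20, 0.000). The tangent condition forces PG to be normal to AG, so P = G + (0, 13.6) = (-36.20, 13.60). On A1, G sits at bearing -90° from P; a 51° counterclockwise sweep puts J at bearing -39°, so J = P + 13.6·(cos -39°, sin -39°) = (-25.63, 5.041). Tangency of A1 to JC means the radius PJ is perpendicular to JC, so JC runs along (−sin -39°, cos -39°); with |JC| = 17.0, C = (-14.93, 18.25). Then |AC| = |C − A| = 23.58.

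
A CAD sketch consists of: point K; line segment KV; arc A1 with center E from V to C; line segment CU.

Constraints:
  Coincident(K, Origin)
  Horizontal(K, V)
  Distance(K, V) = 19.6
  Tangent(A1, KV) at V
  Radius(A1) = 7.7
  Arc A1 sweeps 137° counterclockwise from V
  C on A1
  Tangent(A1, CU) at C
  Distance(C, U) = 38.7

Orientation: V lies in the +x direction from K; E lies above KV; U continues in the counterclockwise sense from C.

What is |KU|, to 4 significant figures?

39.87

K is at the origin; K and V share the same y with |KV| = 19.6 and V on the +x side, so V = (19.60, 0.000). Tangency of A1 to KV means the radius EV is perpendicular to KV, so E = V + (0, 7.7) = (19.60, 7.700). On A1, V sits at bearing -90° from E; a 137° counterclockwise sweep puts C at bearing 47°, so C = E + 7.7·(cos 47°, sin 47°) = (24.85, 13.33). A1 meets CU tangentially, so EC is at right angles to CU, so CU runs along (−sin 47°, cos 47°); with |CU| = 38.7, U = (-3.452, 39.72). Then |KU| = |U − K| = 39.87.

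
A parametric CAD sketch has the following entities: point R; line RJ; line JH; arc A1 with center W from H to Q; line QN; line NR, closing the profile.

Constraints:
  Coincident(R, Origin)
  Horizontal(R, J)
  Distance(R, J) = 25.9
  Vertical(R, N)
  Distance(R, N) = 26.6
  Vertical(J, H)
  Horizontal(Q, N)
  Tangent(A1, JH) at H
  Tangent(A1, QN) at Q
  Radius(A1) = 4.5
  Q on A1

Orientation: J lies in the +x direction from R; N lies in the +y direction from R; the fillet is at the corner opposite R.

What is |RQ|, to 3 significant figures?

34.1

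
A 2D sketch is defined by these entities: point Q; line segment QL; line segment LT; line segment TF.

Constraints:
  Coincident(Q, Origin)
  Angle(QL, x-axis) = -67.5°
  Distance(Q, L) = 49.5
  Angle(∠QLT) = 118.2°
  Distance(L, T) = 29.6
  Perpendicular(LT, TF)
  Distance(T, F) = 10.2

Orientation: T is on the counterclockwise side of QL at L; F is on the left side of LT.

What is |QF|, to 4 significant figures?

62.65

Q is at the origin; QL runs at -67.5° with length 49.5, so L = 49.5·(cos -67.5°, sin -67.5°) = (18.94, -45.73). ∠QLT = 118.2°, so LT runs at -67.5° + (180° − 118.2°) = -5.700° from the x-axis; with |LT| = 29.6, T = L + 29.6·(cos -5.700°, sin -5.700°) = (48.40, -48.67). LT is perpendicular to TF; with |TF| = 10.2 on the left of LT, F = T + 10.2·(0.09932, 0.9951) = (49.41, -38.52). Then |QF| = |F − Q| = 62.65.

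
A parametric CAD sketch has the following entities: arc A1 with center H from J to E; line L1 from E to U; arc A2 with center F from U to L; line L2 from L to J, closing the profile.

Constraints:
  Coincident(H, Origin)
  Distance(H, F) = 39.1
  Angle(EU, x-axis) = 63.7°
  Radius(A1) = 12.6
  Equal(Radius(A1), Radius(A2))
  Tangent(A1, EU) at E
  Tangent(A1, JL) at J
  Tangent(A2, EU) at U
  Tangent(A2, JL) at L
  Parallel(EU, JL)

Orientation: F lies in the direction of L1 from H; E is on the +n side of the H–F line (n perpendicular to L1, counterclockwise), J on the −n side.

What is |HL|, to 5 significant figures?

41.080

The slot axis is L1's direction at 63.7°, so u = (cos 63.7°, sin 63.7°) = (0.44307, 0.89649) and n = (−sin 63.7°, cos 63.7°) = (-0.89649, 0.44307). H is at the origin and F lies 39.1 along u from H, so F = 39.1·u = (17.324, 35.053). Tangency of A1 to both parallel lines with radius 12.6 puts E and J at H ± 12.6·n: E = (-11.296, 5.5827), J = (11.296, -5.5827). Equal radii place U and L the same way about F: U = F + 12.6·n = (6.0284, 40.635), L = F − 12.6·n = (28.620, 29.470). Then |HL| = |L − H| = 41.080.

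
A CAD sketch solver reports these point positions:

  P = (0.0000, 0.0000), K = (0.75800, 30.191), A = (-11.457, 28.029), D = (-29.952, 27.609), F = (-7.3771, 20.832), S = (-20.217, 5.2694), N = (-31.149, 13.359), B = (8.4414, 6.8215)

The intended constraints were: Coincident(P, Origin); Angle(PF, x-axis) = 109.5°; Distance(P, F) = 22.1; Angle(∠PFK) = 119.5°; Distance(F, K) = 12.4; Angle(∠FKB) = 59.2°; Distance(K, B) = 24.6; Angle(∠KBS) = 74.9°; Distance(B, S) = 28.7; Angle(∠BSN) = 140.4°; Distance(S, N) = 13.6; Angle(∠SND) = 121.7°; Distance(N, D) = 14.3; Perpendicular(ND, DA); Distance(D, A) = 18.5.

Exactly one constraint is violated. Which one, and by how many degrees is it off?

Perpendicular(ND, DA) — off by 6.10°.

P = (0.00, 0.00) ✓; PF at 109.5° ✓; |PF| = 22.10 ✓; ∠PFK = 119.5° ✓; |FK| = 12.40 ✓; ∠FKB = 59.20° ✓; |KB| = 24.60 ✓; ∠KBS = 74.90° ✓; |BS| = 28.70 ✓; ∠BSN = 140.4° ✓; |SN| = 13.60 ✓; ∠SND = 121.7° ✓; |ND| = 14.30 ✓; ∠(ND, DA) = 83.90° ✗; |DA| = 18.50 ✓.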